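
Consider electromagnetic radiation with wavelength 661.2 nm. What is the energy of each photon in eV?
1.8751 eV

Using E = hf = hc/λ:

E = hc/λ = (6.626×10⁻³⁴ J·s)(3×10⁸ m/s) / (661.2×10⁻⁹ m)
E = 1.8751 eV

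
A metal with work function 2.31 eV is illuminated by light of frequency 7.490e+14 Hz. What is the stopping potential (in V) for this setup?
0.7876 V

The stopping potential V_s satisfies: eV_s = KE_max

First, find KE_max using Einstein's equation:
E_photon = hf = (6.626×10⁻³⁴ J·s)(7.490e+14 Hz) = 3.0976 eV
KE_max = E_photon - φ = 3.0976 - 2.31 = 0.7876 eV

Since eV_s = KE_max:
V_s = KE_max/e = 0.7876 V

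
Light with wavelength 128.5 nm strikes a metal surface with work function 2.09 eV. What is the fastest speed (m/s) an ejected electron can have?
1.6306e+06 m/s

First, find the maximum kinetic energy:
E_photon = hc/λ = 9.6486 eV
KE_max = E_photon - φ = 9.6486 - 2.09 = 7.5586 eV

Convert to Joules: KE_max = 7.5586 × 1.602×10⁻¹⁹ J = 1.2110e-18 J

Then use KE = ½mv² to find velocity:
v = √(2·KE/m) = √(2 × 1.2110e-18 J / 9.109e-31 kg)
v = 1.6306e+06 m/s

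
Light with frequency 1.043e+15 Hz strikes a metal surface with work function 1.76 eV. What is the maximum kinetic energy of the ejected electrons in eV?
2.5535 eV

Using Einstein's photoelectric equation: KE_max = hf - φ

First, calculate the photon energy:
E_photon = hf = (6.626×10⁻³⁴ J·s)(1.043e+15 Hz)
E_photon = 4.3135 eV

Then, the maximum kinetic energy:
KE_max = E_photon - φ = 4.3135 eV - 1.76 eV = 2.5535 eV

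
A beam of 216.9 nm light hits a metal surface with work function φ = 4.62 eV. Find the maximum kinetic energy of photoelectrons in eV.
1.0962 eV

Using Einstein's photoelectric equation: KE_max = hf - φ = hc/λ - φ

First, calculate the photon energy:
E_photon = hc/λ = (6.626×10⁻³⁴ J·s)(3×10⁸ m/s) / (216.9×10⁻⁹ m)
E_photon = 5.7162 eV

Then, the maximum kinetic energy:
KE_max = E_photon - φ = 5.7162 eV - 4.62 eV = 1.0962 eV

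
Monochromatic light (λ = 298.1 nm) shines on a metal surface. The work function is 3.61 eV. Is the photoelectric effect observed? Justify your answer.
Yes

For photoemission, the photon energy must exceed the work function.

Photon energy: E = hc/λ = 4.1591 eV
Work function: φ = 3.61 eV

Since E_photon (4.1591 eV) > φ (3.61 eV), photoemission WILL occur.
The threshold wavelength is λ₀ = hc/φ = 343.4 nm.
Since 298.1 nm < 343.4 nm, the light has sufficient energy.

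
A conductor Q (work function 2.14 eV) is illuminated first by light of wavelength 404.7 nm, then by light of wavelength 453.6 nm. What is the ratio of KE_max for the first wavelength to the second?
1.5566

Using Einstein's equation: KE_max = hc/λ - φ

For λ₁ = 404.7 nm:
E₁ = hc/λ₁ = 3.0636 eV
KE₁ = E₁ - φ = 3.0636 - 2.14 = 0.9236 eV

For λ₂ = 453.6 nm:
E₂ = hc/λ₂ = 2.7333 eV
KE₂ = E₂ - φ = 2.7333 - 2.14 = 0.5933 eV

Ratio: KE₁/KE₂ = 0.9236/0.5933 = 1.5566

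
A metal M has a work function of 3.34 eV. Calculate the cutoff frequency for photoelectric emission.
8.0761e+14 Hz

The threshold frequency is when the photon energy equals the work function:
hf₀ = φ

Solving for f₀:
f₀ = φ/h = (3.34 eV × 1.602×10⁻¹⁹ J/eV) / (6.626×10⁻³⁴ J·s)
f₀ = 8.0761e+14 Hz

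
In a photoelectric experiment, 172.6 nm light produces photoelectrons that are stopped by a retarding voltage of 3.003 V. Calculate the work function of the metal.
4.18 eV

The stopping potential gives the maximum kinetic energy: KE_max = eV_s = 3.003 eV

From Einstein's photoelectric equation: KE_max = hc/λ - φ
Rearranging: φ = hc/λ - KE_max

Calculate photon energy:
E_photon = hc/λ = (6.626×10⁻³⁴ J·s)(3×10⁸ m/s) / (172.6×10⁻⁹ m) = 7.1833 eV

Therefore:
φ = 7.1833 - 3.003 = 4.18 eV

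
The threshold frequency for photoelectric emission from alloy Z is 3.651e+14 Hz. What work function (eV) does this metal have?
1.51 eV

At the threshold frequency, photon energy equals work function:
φ = hf₀

Calculating:
φ = (6.626×10⁻³⁴ J·s)(3.651e+14 Hz)
φ = 1.51 eV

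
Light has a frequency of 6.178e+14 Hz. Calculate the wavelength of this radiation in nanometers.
485.26 nm

Using the wave equation: c = fλ

Solving for wavelength:
λ = c/f = (3×10⁸ m/s) / (6.178e+14 Hz)
λ = 485.26 nm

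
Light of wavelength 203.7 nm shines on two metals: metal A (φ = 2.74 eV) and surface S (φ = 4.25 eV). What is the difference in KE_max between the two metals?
1.5100 eV

Using KE_max = hc/λ - φ for each metal:

Photon energy: E = hc/λ = 6.0866 eV

For metal A (φ₁ = 2.74 eV):
KE₁ = E - φ₁ = 6.0866 - 2.74 = 3.3466 eV

For surface S (φ₂ = 4.25 eV):
KE₂ = E - φ₂ = 6.0866 - 4.25 = 1.8366 eV

Difference:
ΔKE = KE₁ - KE₂ = 3.3466 - 1.8366 = 1.5100 eV

Note: The difference equals the difference in work functions: 4.25 - 2.74 = 1.51 eV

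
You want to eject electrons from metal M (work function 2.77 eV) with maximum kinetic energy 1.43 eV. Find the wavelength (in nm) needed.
295.20 nm

From Einstein's equation: KE_max = hc/λ - φ

Rearranging for λ:
hc/λ = KE_max + φ
λ = hc/(KE_max + φ)

Required photon energy:
E_photon = KE_max + φ = 1.43 + 2.77 = 4.20 eV

Required wavelength:
λ = hc/E_photon = (6.626×10⁻³⁴)(3×10⁸) / (4.20 × 1.602×10⁻¹⁹)
λ = 295.20 nm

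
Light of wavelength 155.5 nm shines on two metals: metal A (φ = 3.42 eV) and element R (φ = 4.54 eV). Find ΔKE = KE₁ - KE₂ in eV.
1.1200 eV

Using KE_max = hc/λ - φ for each metal:

Photon energy: E = hc/λ = 7.9733 eV

For metal A (φ₁ = 3.42 eV):
KE₁ = E - φ₁ = 7.9733 - 3.42 = 4.5533 eV

For element R (φ₂ = 4.54 eV):
KE₂ = E - φ₂ = 7.9733 - 4.54 = 3.4333 eV

Difference:
ΔKE = KE₁ - KE₂ = 4.5533 - 3.4333 = 1.1200 eV

Note: The difference equals the difference in work functions: 4.54 - 3.42 = 1.12 eV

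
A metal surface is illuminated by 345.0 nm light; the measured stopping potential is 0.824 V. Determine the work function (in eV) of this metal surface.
2.77 eV

The stopping potential gives the maximum kinetic energy: KE_max = eV_s = 0.824 eV

From Einstein's photoelectric equation: KE_max = hc/λ - φ
Rearranging: φ = hc/λ - KE_max

Calculate photon energy:
E_photon = hc/λ = (6.626×10⁻³⁴ J·s)(3×10⁸ m/s) / (345.0×10⁻⁹ m) = 3.5937 eV

Therefore:
φ = 3.5937 - 0.824 = 2.77 eV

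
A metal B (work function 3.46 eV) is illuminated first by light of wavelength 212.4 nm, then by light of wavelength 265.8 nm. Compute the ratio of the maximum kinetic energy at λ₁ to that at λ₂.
1.9736

Using Einstein's equation: KE_max = hc/λ - φ

For λ₁ = 212.4 nm:
E₁ = hc/λ₁ = 5.8373 eV
KE₁ = E₁ - φ = 5.8373 - 3.46 = 2.3773 eV

For λ₂ = 265.8 nm:
E₂ = hc/λ₂ = 4.6646 eV
KE₂ = E₂ - φ = 4.6646 - 3.46 = 1.2046 eV

Ratio: KE₁/KE₂ = 2.3773/1.2046 = 1.9736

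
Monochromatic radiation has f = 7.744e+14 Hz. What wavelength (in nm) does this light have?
387.13 nm

Using the wave equation: c = fλ

Solving for wavelength:
λ = c/f = (3×10⁸ m/s) / (7.744e+14 Hz)
λ = 387.13 nm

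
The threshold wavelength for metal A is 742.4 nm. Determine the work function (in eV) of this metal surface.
1.67 eV

At the threshold wavelength, photon energy equals work function:
φ = hc/λ₀

Calculating:
φ = (6.626×10⁻³⁴ J·s)(3×10⁸ m/s) / (742.4×10⁻⁹ m)
φ = 1.67 eV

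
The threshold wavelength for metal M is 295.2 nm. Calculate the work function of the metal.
4.20 eV

At the threshold wavelength, photon energy equals work function:
φ = hc/λ₀

Calculating:
φ = (6.626×10⁻³⁴ J·s)(3×10⁸ m/s) / (295.2×10⁻⁹ m)
φ = 4.20 eV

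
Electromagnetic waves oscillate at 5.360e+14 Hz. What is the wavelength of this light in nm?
559.31 nm

Using the wave equation: c = fλ

Solving for wavelength:
λ = c/f = (3×10⁸ m/s) / (5.360e+14 Hz)
λ = 559.31 nm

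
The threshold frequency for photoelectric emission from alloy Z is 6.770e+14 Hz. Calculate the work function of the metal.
2.80 eV

At the threshold frequency, photon energy equals work function:
φ = hf₀

Calculating:
φ = (6.626×10⁻³⁴ J·s)(6.770e+14 Hz)
φ = 2.80 eV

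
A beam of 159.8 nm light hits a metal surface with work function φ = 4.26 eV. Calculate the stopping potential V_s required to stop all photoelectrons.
3.4987 V

The stopping potential V_s satisfies: eV_s = KE_max

First, find KE_max using Einstein's equation:
E_photon = hc/λ = 7.7587 eV
KE_max = E_photon - φ = 7.7587 - 4.26 = 3.4987 eV

Since eV_s = KE_max:
V_s = KE_max/e = 3.4987 V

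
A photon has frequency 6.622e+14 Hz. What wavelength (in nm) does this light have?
452.72 nm

Using the wave equation: c = fλ

Solving for wavelength:
λ = c/f = (3×10⁸ m/s) / (6.622e+14 Hz)
λ = 452.72 nm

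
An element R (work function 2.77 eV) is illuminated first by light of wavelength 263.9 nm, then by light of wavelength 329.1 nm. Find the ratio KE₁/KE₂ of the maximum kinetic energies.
1.9332

Using Einstein's equation: KE_max = hc/λ - φ

For λ₁ = 263.9 nm:
E₁ = hc/λ₁ = 4.6982 eV
KE₁ = E₁ - φ = 4.6982 - 2.77 = 1.9282 eV

For λ₂ = 329.1 nm:
E₂ = hc/λ₂ = 3.7674 eV
KE₂ = E₂ - φ = 3.7674 - 2.77 = 0.9974 eV

Ratio: KE₁/KE₂ = 1.9282/0.9974 = 1.9332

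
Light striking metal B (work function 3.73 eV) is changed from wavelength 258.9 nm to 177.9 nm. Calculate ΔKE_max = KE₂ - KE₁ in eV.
2.1804 eV

Using Einstein's equation: KE_max = hc/λ - φ

For λ₁ = 258.9 nm:
KE₁ = hc/λ₁ - φ = 4.7889 - 3.73 = 1.0589 eV

For λ₂ = 177.9 nm:
KE₂ = hc/λ₂ - φ = 6.9693 - 3.73 = 3.2393 eV

Change in KE:
ΔKE = KE₂ - KE₁ = 3.2393 - 1.0589 = 2.1804 eV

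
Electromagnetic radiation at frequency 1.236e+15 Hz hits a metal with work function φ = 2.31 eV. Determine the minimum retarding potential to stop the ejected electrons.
2.8017 V

The stopping potential V_s satisfies: eV_s = KE_max

First, find KE_max using Einstein's equation:
E_photon = hf = (6.626×10⁻³⁴ J·s)(1.236e+15 Hz) = 5.1117 eV
KE_max = E_photon - φ = 5.1117 - 2.31 = 2.8017 eV

Since eV_s = KE_max:
V_s = KE_max/e = 2.8017 V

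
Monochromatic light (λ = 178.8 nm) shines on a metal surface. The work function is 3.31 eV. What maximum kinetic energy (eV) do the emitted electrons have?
3.6242 eV

Using Einstein's photoelectric equation: KE_max = hf - φ = hc/λ - φ

First, calculate the photon energy:
E_photon = hc/λ = (6.626×10⁻³⁴ J·s)(3×10⁸ m/s) / (178.8×10⁻⁹ m)
E_photon = 6.9342 eV

Then, the maximum kinetic energy:
KE_max = E_photon - φ = 6.9342 eV - 3.31 eV = 3.6242 eV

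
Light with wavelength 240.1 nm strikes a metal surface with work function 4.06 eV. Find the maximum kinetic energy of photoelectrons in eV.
1.1039 eV

Using Einstein's photoelectric equation: KE_max = hf - φ = hc/λ - φ

First, calculate the photon energy:
E_photon = hc/λ = (6.626×10⁻³⁴ J·s)(3×10⁸ m/s) / (240.1×10⁻⁹ m)
E_photon = 5.1639 eV

Then, the maximum kinetic energy:
KE_max = E_photon - φ = 5.1639 eV - 4.06 eV = 1.1039 eV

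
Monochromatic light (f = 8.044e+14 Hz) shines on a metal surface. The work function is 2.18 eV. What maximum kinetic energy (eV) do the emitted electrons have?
1.1467 eV

Using Einstein's photoelectric equation: KE_max = hf - φ

First, calculate the photon energy:
E_photon = hf = (6.626×10⁻³⁴ J·s)(8.044e+14 Hz)
E_photon = 3.3267 eV

Then, the maximum kinetic energy:
KE_max = E_photon - φ = 3.3267 eV - 2.18 eV = 1.1467 eV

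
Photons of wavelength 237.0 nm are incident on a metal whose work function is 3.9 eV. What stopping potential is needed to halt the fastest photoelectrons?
1.3314 V

The stopping potential V_s satisfies: eV_s = KE_max

First, find KE_max using Einstein's equation:
E_photon = hc/λ = 5.2314 eV
KE_max = E_photon - φ = 5.2314 - 3.9 = 1.3314 eV

Since eV_s = KE_max:
V_s = KE_max/e = 1.3314 V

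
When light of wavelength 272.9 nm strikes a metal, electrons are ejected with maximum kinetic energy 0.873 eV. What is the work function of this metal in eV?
3.67 eV

From Einstein's photoelectric equation: KE_max = hf - φ = hc/λ - φ

Rearranging for φ:
φ = hc/λ - KE_max

Calculate photon energy:
E_photon = hc/λ = 4.5432 eV

Therefore:
φ = 4.5432 - 0.873 = 3.67 eV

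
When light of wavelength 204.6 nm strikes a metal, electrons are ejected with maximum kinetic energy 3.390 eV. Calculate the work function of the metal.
2.67 eV

From Einstein's photoelectric equation: KE_max = hf - φ = hc/λ - φ

Rearranging for φ:
φ = hc/λ - KE_max

Calculate photon energy:
E_photon = hc/λ = 6.0598 eV

Therefore:
φ = 6.0598 - 3.390 = 2.67 eV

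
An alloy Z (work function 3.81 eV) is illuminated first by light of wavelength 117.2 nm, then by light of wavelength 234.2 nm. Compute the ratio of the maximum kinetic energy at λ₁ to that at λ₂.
4.5614

Using Einstein's equation: KE_max = hc/λ - φ

For λ₁ = 117.2 nm:
E₁ = hc/λ₁ = 10.5789 eV
KE₁ = E₁ - φ = 10.5789 - 3.81 = 6.7689 eV

For λ₂ = 234.2 nm:
E₂ = hc/λ₂ = 5.2939 eV
KE₂ = E₂ - φ = 5.2939 - 3.81 = 1.4839 eV

Ratio: KE₁/KE₂ = 6.7689/1.4839 = 4.5614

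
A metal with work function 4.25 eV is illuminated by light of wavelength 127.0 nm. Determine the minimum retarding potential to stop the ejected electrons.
5.5125 V

The stopping potential V_s satisfies: eV_s = KE_max

First, find KE_max using Einstein's equation:
E_photon = hc/λ = 9.7625 eV
KE_max = E_photon - φ = 9.7625 - 4.25 = 5.5125 eV

Since eV_s = KE_max:
V_s = KE_max/e = 5.5125 V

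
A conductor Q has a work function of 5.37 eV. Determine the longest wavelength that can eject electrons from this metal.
230.88 nm

The threshold wavelength is when the photon energy equals the work function:
hc/λ₀ = φ

Solving for λ₀:
λ₀ = hc/φ = (6.626×10⁻³⁴ J·s)(3×10⁸ m/s) / (5.37 eV × 1.602×10⁻¹⁹ J/eV)
λ₀ = 230.88 nm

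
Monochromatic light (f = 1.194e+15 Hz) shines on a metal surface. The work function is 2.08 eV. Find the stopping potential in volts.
2.8580 V

The stopping potential V_s satisfies: eV_s = KE_max

First, find KE_max using Einstein's equation:
E_photon = hf = (6.626×10⁻³⁴ J·s)(1.194e+15 Hz) = 4.9380 eV
KE_max = E_photon - φ = 4.9380 - 2.08 = 2.8580 eV

Since eV_s = KE_max:
V_s = KE_max/e = 2.8580 V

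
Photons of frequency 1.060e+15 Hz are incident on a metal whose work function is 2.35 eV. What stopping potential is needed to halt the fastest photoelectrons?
2.0338 V

The stopping potential V_s satisfies: eV_s = KE_max

First, find KE_max using Einstein's equation:
E_photon = hf = (6.626×10⁻³⁴ J·s)(1.060e+15 Hz) = 4.3838 eV
KE_max = E_photon - φ = 4.3838 - 2.35 = 2.0338 eV

Since eV_s = KE_max:
V_s = KE_max/e = 2.0338 V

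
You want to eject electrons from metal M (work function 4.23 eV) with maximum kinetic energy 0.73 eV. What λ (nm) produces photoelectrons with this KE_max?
249.97 nm

From Einstein's equation: KE_max = hc/λ - φ

Rearranging for λ:
hc/λ = KE_max + φ
λ = hc/(KE_max + φ)

Required photon energy:
E_photon = KE_max + φ = 0.73 + 4.23 = 4.96 eV

Required wavelength:
λ = hc/E_photon = (6.626×10⁻³⁴)(3×10⁸) / (4.96 × 1.602×10⁻¹⁹)
λ = 249.97 nm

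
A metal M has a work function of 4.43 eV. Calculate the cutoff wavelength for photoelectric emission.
279.87 nm

The threshold wavelength is when the photon energy equals the work function:
hc/λ₀ = φ

Solving for λ₀:
λ₀ = hc/φ = (6.626×10⁻³⁴ J·s)(3×10⁸ m/s) / (4.43 eV × 1.602×10⁻¹⁹ J/eV)
λ₀ = 279.87 nm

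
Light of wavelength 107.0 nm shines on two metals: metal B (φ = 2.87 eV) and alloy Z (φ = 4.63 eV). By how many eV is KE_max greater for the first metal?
1.7600 eV

Using KE_max = hc/λ - φ for each metal:

Photon energy: E = hc/λ = 11.5873 eV

For metal B (φ₁ = 2.87 eV):
KE₁ = E - φ₁ = 11.5873 - 2.87 = 8.7173 eV

For alloy Z (φ₂ = 4.63 eV):
KE₂ = E - φ₂ = 11.5873 - 4.63 = 6.9573 eV

Difference:
ΔKE = KE₁ - KE₂ = 8.7173 - 6.9573 = 1.7600 eV

Note: The difference equals the difference in work functions: 4.63 - 2.87 = 1.76 eV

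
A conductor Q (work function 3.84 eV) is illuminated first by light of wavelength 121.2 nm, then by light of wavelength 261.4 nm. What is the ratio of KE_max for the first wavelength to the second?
7.0754

Using Einstein's equation: KE_max = hc/λ - φ

For λ₁ = 121.2 nm:
E₁ = hc/λ₁ = 10.2297 eV
KE₁ = E₁ - φ = 10.2297 - 3.84 = 6.3897 eV

For λ₂ = 261.4 nm:
E₂ = hc/λ₂ = 4.7431 eV
KE₂ = E₂ - φ = 4.7431 - 3.84 = 0.9031 eV

Ratio: KE₁/KE₂ = 6.3897/0.9031 = 7.0754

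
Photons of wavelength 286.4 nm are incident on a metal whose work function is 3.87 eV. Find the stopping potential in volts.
0.4591 V

The stopping potential V_s satisfies: eV_s = KE_max

First, find KE_max using Einstein's equation:
E_photon = hc/λ = 4.3291 eV
KE_max = E_photon - φ = 4.3291 - 3.87 = 0.4591 eV

Since eV_s = KE_max:
V_s = KE_max/e = 0.4591 V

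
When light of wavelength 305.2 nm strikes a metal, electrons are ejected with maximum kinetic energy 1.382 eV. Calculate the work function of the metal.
2.68 eV

From Einstein's photoelectric equation: KE_max = hf - φ = hc/λ - φ

Rearranging for φ:
φ = hc/λ - KE_max

Calculate photon energy:
E_photon = hc/λ = 4.0624 eV

Therefore:
φ = 4.0624 - 1.382 = 2.68 eV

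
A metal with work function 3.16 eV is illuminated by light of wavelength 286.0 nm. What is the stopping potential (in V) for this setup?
1.1751 V

The stopping potential V_s satisfies: eV_s = KE_max

First, find KE_max using Einstein's equation:
E_photon = hc/λ = 4.3351 eV
KE_max = E_photon - φ = 4.3351 - 3.16 = 1.1751 eV

Since eV_s = KE_max:
V_s = KE_max/e = 1.1751 V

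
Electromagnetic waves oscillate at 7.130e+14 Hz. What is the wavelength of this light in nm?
420.47 nm

Using the wave equation: c = fλ

Solving for wavelength:
λ = c/f = (3×10⁸ m/s) / (7.130e+14 Hz)
λ = 420.47 nm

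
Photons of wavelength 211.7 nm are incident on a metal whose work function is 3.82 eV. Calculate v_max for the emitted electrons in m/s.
8.4641e+05 m/s

First, find the maximum kinetic energy:
E_photon = hc/λ = 5.8566 eV
KE_max = E_photon - φ = 5.8566 - 3.82 = 2.0366 eV

Convert to Joules: KE_max = 2.0366 × 1.602×10⁻¹⁹ J = 3.2630e-19 J

Then use KE = ½mv² to find velocity:
v = √(2·KE/m) = √(2 × 3.2630e-19 J / 9.109e-31 kg)
v = 8.4641e+05 m/s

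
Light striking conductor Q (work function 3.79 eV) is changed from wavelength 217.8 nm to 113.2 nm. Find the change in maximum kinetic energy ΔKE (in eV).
5.2601 eV

Using Einstein's equation: KE_max = hc/λ - φ

For λ₁ = 217.8 nm:
KE₁ = hc/λ₁ - φ = 5.6926 - 3.79 = 1.9026 eV

For λ₂ = 113.2 nm:
KE₂ = hc/λ₂ - φ = 10.9527 - 3.79 = 7.1627 eV

Change in KE:
ΔKE = KE₂ - KE₁ = 7.1627 - 1.9026 = 5.2601 eV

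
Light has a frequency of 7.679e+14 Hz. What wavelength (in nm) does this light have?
390.41 nm

Using the wave equation: c = fλ

Solving for wavelength:
λ = c/f = (3×10⁸ m/s) / (7.679e+14 Hz)
λ = 390.41 nm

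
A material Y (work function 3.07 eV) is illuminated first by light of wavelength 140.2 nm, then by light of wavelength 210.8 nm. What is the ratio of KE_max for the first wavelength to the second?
2.0534

Using Einstein's equation: KE_max = hc/λ - φ

For λ₁ = 140.2 nm:
E₁ = hc/λ₁ = 8.8434 eV
KE₁ = E₁ - φ = 8.8434 - 3.07 = 5.7734 eV

For λ₂ = 210.8 nm:
E₂ = hc/λ₂ = 5.8816 eV
KE₂ = E₂ - φ = 5.8816 - 3.07 = 2.8116 eV

Ratio: KE₁/KE₂ = 5.7734/2.8116 = 2.0534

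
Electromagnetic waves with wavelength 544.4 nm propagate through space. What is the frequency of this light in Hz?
5.5068e+14 Hz

Using the wave equation: c = fλ

Solving for frequency:
f = c/λ = (3×10⁸ m/s) / (544.4×10⁻⁹ m)
f = 5.5068e+14 Hz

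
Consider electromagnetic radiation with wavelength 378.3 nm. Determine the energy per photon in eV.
3.2774 eV

Using E = hf = hc/λ:

E = hc/λ = (6.626×10⁻³⁴ J·s)(3×10⁸ m/s) / (378.3×10⁻⁹ m)
E = 3.2774 eV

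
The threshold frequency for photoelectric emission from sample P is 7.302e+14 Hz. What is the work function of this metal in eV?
3.02 eV

At the threshold frequency, photon energy equals work function:
φ = hf₀

Calculating:
φ = (6.626×10⁻³⁴ J·s)(7.302e+14 Hz)
φ = 3.02 eV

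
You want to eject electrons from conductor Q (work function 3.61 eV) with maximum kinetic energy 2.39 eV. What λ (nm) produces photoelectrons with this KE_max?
206.64 nm

From Einstein's equation: KE_max = hc/λ - φ

Rearranging for λ:
hc/λ = KE_max + φ
λ = hc/(KE_max + φ)

Required photon energy:
E_photon = KE_max + φ = 2.39 + 3.61 = 6.00 eV

Required wavelength:
λ = hc/E_photon = (6.626×10⁻³⁴)(3×10⁸) / (6.00 × 1.602×10⁻¹⁹)
λ = 206.64 nm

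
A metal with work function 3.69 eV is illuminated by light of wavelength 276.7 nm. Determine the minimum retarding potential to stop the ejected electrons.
0.7908 V

The stopping potential V_s satisfies: eV_s = KE_max

First, find KE_max using Einstein's equation:
E_photon = hc/λ = 4.4808 eV
KE_max = E_photon - φ = 4.4808 - 3.69 = 0.7908 eV

Since eV_s = KE_max:
V_s = KE_max/e = 0.7908 V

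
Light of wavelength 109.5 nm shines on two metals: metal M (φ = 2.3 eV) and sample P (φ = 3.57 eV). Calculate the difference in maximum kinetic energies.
1.2700 eV

Using KE_max = hc/λ - φ for each metal:

Photon energy: E = hc/λ = 11.3228 eV

For metal M (φ₁ = 2.3 eV):
KE₁ = E - φ₁ = 11.3228 - 2.3 = 9.0228 eV

For sample P (φ₂ = 3.57 eV):
KE₂ = E - φ₂ = 11.3228 - 3.57 = 7.7528 eV

Difference:
ΔKE = KE₁ - KE₂ = 9.0228 - 7.7528 = 1.2700 eV

Note: The difference equals the difference in work functions: 3.57 - 2.3 = 1.27 eV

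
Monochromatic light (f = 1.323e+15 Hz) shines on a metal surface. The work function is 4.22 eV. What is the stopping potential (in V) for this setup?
1.2515 V

The stopping potential V_s satisfies: eV_s = KE_max

First, find KE_max using Einstein's equation:
E_photon = hf = (6.626×10⁻³⁴ J·s)(1.323e+15 Hz) = 5.4715 eV
KE_max = E_photon - φ = 5.4715 - 4.22 = 1.2515 eV

Since eV_s = KE_max:
V_s = KE_max/e = 1.2515 V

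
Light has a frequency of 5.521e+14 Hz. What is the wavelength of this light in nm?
543.00 nm

Using the wave equation: c = fλ

Solving for wavelength:
λ = c/f = (3×10⁸ m/s) / (5.521e+14 Hz)
λ = 543.00 nm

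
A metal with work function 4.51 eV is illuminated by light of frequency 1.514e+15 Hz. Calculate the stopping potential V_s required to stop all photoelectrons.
1.7514 V

The stopping potential V_s satisfies: eV_s = KE_max

First, find KE_max using Einstein's equation:
E_photon = hf = (6.626×10⁻³⁴ J·s)(1.514e+15 Hz) = 6.2614 eV
KE_max = E_photon - φ = 6.2614 - 4.51 = 1.7514 eV

Since eV_s = KE_max:
V_s = KE_max/e = 1.7514 V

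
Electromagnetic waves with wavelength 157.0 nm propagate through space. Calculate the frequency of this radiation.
1.9095e+15 Hz

Using the wave equation: c = fλ

Solving for frequency:
f = c/λ = (3×10⁸ m/s) / (157.0×10⁻⁹ m)
f = 1.9095e+15 Hz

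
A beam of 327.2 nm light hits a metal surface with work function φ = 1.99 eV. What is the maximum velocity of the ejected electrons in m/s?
7.9556e+05 m/s

First, find the maximum kinetic energy:
E_photon = hc/λ = 3.7892 eV
KE_max = E_photon - φ = 3.7892 - 1.99 = 1.7992 eV

Convert to Joules: KE_max = 1.7992 × 1.602×10⁻¹⁹ J = 2.8827e-19 J

Then use KE = ½mv² to find velocity:
v = √(2·KE/m) = √(2 × 2.8827e-19 J / 9.109e-31 kg)
v = 7.9556e+05 m/s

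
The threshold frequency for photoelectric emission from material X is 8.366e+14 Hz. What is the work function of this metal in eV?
3.46 eV

At the threshold frequency, photon energy equals work function:
φ = hf₀

Calculating:
φ = (6.626×10⁻³⁴ J·s)(8.366e+14 Hz)
φ = 3.46 eV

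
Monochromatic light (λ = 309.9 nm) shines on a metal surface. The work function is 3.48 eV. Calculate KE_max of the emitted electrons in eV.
0.5208 eV

Using Einstein's photoelectric equation: KE_max = hf - φ = hc/λ - φ

First, calculate the photon energy:
E_photon = hc/λ = (6.626×10⁻³⁴ J·s)(3×10⁸ m/s) / (309.9×10⁻⁹ m)
E_photon = 4.0008 eV

Then, the maximum kinetic energy:
KE_max = E_photon - φ = 4.0008 eV - 3.48 eV = 0.5208 eV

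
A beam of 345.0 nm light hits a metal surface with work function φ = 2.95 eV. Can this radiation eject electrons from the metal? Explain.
Yes

For photoemission, the photon energy must exceed the work function.

Photon energy: E = hc/λ = 3.5937 eV
Work function: φ = 2.95 eV

Since E_photon (3.5937 eV) > φ (2.95 eV), photoemission WILL occur.
The threshold wavelength is λ₀ = hc/φ = 420.3 nm.
Since 345.0 nm < 420.3 nm, the light has sufficient energy.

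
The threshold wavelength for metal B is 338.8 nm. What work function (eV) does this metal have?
3.66 eV

At the threshold wavelength, photon energy equals work function:
φ = hc/λ₀

Calculating:
φ = (6.626×10⁻³⁴ J·s)(3×10⁸ m/s) / (338.8×10⁻⁹ m)
φ = 3.66 eV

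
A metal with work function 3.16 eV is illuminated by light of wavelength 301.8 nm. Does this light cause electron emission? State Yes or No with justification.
Yes

For photoemission, the photon energy must exceed the work function.

Photon energy: E = hc/λ = 4.1082 eV
Work function: φ = 3.16 eV

Since E_photon (4.1082 eV) > φ (3.16 eV), photoemission WILL occur.
The threshold wavelength is λ₀ = hc/φ = 392.4 nm.
Since 301.8 nm < 392.4 nm, the light has sufficient energy.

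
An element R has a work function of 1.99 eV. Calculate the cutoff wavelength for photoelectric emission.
623.04 nm

The threshold wavelength is when the photon energy equals the work function:
hc/λ₀ = φ

Solving for λ₀:
λ₀ = hc/φ = (6.626×10⁻³⁴ J·s)(3×10⁸ m/s) / (1.99 eV × 1.602×10⁻¹⁹ J/eV)
λ₀ = 623.04 nm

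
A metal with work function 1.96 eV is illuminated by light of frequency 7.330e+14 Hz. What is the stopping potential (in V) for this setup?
1.0714 V

The stopping potential V_s satisfies: eV_s = KE_max

First, find KE_max using Einstein's equation:
E_photon = hf = (6.626×10⁻³⁴ J·s)(7.330e+14 Hz) = 3.0314 eV
KE_max = E_photon - φ = 3.0314 - 1.96 = 1.0714 eV

Since eV_s = KE_max:
V_s = KE_max/e = 1.0714 V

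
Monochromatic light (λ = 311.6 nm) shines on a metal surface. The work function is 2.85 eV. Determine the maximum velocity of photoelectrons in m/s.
6.3018e+05 m/s

First, find the maximum kinetic energy:
E_photon = hc/λ = 3.9790 eV
KE_max = E_photon - φ = 3.9790 - 2.85 = 1.1290 eV

Convert to Joules: KE_max = 1.1290 × 1.602×10⁻¹⁹ J = 1.8088e-19 J

Then use KE = ½mv² to find velocity:
v = √(2·KE/m) = √(2 × 1.8088e-19 J / 9.109e-31 kg)
v = 6.3018e+05 m/s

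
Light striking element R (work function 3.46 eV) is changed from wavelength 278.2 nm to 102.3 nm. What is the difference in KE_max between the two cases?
7.6630 eV

Using Einstein's equation: KE_max = hc/λ - φ

For λ₁ = 278.2 nm:
KE₁ = hc/λ₁ - φ = 4.4567 - 3.46 = 0.9967 eV

For λ₂ = 102.3 nm:
KE₂ = hc/λ₂ - φ = 12.1197 - 3.46 = 8.6597 eV

Change in KE:
ΔKE = KE₂ - KE₁ = 8.6597 - 0.9967 = 7.6630 eV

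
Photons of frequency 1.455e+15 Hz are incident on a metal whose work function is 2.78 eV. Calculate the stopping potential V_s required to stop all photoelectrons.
3.2374 V

The stopping potential V_s satisfies: eV_s = KE_max

First, find KE_max using Einstein's equation:
E_photon = hf = (6.626×10⁻³⁴ J·s)(1.455e+15 Hz) = 6.0174 eV
KE_max = E_photon - φ = 6.0174 - 2.78 = 3.2374 eV

Since eV_s = KE_max:
V_s = KE_max/e = 3.2374 V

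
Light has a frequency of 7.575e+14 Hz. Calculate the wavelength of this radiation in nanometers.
395.77 nm

Using the wave equation: c = fλ

Solving for wavelength:
λ = c/f = (3×10⁸ m/s) / (7.575e+14 Hz)
λ = 395.77 nm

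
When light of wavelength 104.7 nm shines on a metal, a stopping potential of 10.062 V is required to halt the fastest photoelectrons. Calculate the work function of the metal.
1.78 eV

The stopping potential gives the maximum kinetic energy: KE_max = eV_s = 10.062 eV

From Einstein's photoelectric equation: KE_max = hc/λ - φ
Rearranging: φ = hc/λ - KE_max

Calculate photon energy:
E_photon = hc/λ = (6.626×10⁻³⁴ J·s)(3×10⁸ m/s) / (104.7×10⁻⁹ m) = 11.8419 eV

Therefore:
φ = 11.8419 - 10.062 = 1.78 eV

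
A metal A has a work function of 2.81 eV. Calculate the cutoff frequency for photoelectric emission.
6.7945e+14 Hz

The threshold frequency is when the photon energy equals the work function:
hf₀ = φ

Solving for f₀:
f₀ = φ/h = (2.81 eV × 1.602×10⁻¹⁹ J/eV) / (6.626×10⁻³⁴ J·s)
f₀ = 6.7945e+14 Hz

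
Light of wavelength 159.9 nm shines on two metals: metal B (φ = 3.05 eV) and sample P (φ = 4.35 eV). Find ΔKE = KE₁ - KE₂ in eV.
1.3000 eV

Using KE_max = hc/λ - φ for each metal:

Photon energy: E = hc/λ = 7.7539 eV

For metal B (φ₁ = 3.05 eV):
KE₁ = E - φ₁ = 7.7539 - 3.05 = 4.7039 eV

For sample P (φ₂ = 4.35 eV):
KE₂ = E - φ₂ = 7.7539 - 4.35 = 3.4039 eV

Difference:
ΔKE = KE₁ - KE₂ = 4.7039 - 3.4039 = 1.3000 eV

Note: The difference equals the difference in work functions: 4.35 - 3.05 = 1.30 eV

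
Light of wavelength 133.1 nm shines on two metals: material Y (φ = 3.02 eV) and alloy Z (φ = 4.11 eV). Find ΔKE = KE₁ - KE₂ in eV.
1.0900 eV

Using KE_max = hc/λ - φ for each metal:

Photon energy: E = hc/λ = 9.3151 eV

For material Y (φ₁ = 3.02 eV):
KE₁ = E - φ₁ = 9.3151 - 3.02 = 6.2951 eV

For alloy Z (φ₂ = 4.11 eV):
KE₂ = E - φ₂ = 9.3151 - 4.11 = 5.2051 eV

Difference:
ΔKE = KE₁ - KE₂ = 6.2951 - 5.2051 = 1.0900 eV

Note: The difference equals the difference in work functions: 4.11 - 3.02 = 1.09 eV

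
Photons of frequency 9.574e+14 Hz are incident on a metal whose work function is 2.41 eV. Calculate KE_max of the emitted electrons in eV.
1.5495 eV

Using Einstein's photoelectric equation: KE_max = hf - φ

First, calculate the photon energy:
E_photon = hf = (6.626×10⁻³⁴ J·s)(9.574e+14 Hz)
E_photon = 3.9595 eV

Then, the maximum kinetic energy:
KE_max = E_photon - φ = 3.9595 eV - 2.41 eV = 1.5495 eV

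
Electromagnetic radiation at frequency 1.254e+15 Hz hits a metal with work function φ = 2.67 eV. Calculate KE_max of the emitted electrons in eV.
2.5161 eV

Using Einstein's photoelectric equation: KE_max = hf - φ

First, calculate the photon energy:
E_photon = hf = (6.626×10⁻³⁴ J·s)(1.254e+15 Hz)
E_photon = 5.1861 eV

Then, the maximum kinetic energy:
KE_max = E_photon - φ = 5.1861 eV - 2.67 eV = 2.5161 eV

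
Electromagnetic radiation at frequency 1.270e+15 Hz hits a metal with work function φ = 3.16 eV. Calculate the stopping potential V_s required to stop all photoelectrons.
2.0923 V

The stopping potential V_s satisfies: eV_s = KE_max

First, find KE_max using Einstein's equation:
E_photon = hf = (6.626×10⁻³⁴ J·s)(1.270e+15 Hz) = 5.2523 eV
KE_max = E_photon - φ = 5.2523 - 3.16 = 2.0923 eV

Since eV_s = KE_max:
V_s = KE_max/e = 2.0923 V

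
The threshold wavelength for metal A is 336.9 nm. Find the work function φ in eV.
3.68 eV

At the threshold wavelength, photon energy equals work function:
φ = hc/λ₀

Calculating:
φ = (6.626×10⁻³⁴ J·s)(3×10⁸ m/s) / (336.9×10⁻⁹ m)
φ = 3.68 eV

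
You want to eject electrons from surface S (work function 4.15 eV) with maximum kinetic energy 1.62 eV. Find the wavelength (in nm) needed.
214.88 nm

From Einstein's equation: KE_max = hc/λ - φ

Rearranging for λ:
hc/λ = KE_max + φ
λ = hc/(KE_max + φ)

Required photon energy:
E_photon = KE_max + φ = 1.62 + 4.15 = 5.77 eV

Required wavelength:
λ = hc/E_photon = (6.626×10⁻³⁴)(3×10⁸) / (5.77 × 1.602×10⁻¹⁹)
λ = 214.88 nm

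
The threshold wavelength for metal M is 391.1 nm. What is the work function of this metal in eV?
3.17 eV

At the threshold wavelength, photon energy equals work function:
φ = hc/λ₀

Calculating:
φ = (6.626×10⁻³⁴ J·s)(3×10⁸ m/s) / (391.1×10⁻⁹ m)
φ = 3.17 eV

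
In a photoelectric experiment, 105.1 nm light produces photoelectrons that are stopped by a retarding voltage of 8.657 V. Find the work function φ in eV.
3.14 eV

The stopping potential gives the maximum kinetic energy: KE_max = eV_s = 8.657 eV

From Einstein's photoelectric equation: KE_max = hc/λ - φ
Rearranging: φ = hc/λ - KE_max

Calculate photon energy:
E_photon = hc/λ = (6.626×10⁻³⁴ J·s)(3×10⁸ m/s) / (105.1×10⁻⁹ m) = 11.7968 eV

Therefore:
φ = 11.7968 - 8.657 = 3.14 eV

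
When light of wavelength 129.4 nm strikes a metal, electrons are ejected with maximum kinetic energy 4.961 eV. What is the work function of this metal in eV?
4.62 eV

From Einstein's photoelectric equation: KE_max = hf - φ = hc/λ - φ

Rearranging for φ:
φ = hc/λ - KE_max

Calculate photon energy:
E_photon = hc/λ = 9.5815 eV

Therefore:
φ = 9.5815 - 4.961 = 4.62 eV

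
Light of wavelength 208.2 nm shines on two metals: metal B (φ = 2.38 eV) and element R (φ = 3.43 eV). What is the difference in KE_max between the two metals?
1.0500 eV

Using KE_max = hc/λ - φ for each metal:

Photon energy: E = hc/λ = 5.9551 eV

For metal B (φ₁ = 2.38 eV):
KE₁ = E - φ₁ = 5.9551 - 2.38 = 3.5751 eV

For element R (φ₂ = 3.43 eV):
KE₂ = E - φ₂ = 5.9551 - 3.43 = 2.5251 eV

Difference:
ΔKE = KE₁ - KE₂ = 3.5751 - 2.5251 = 1.0500 eV

Note: The difference equals the difference in work functions: 3.43 - 2.38 = 1.05 eV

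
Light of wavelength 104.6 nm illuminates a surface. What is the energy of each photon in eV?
11.8532 eV

Using E = hf = hc/λ:

E = hc/λ = (6.626×10⁻³⁴ J·s)(3×10⁸ m/s) / (104.6×10⁻⁹ m)
E = 11.8532 eV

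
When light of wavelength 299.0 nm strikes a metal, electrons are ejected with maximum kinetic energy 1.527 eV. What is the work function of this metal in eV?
2.62 eV

From Einstein's photoelectric equation: KE_max = hf - φ = hc/λ - φ

Rearranging for φ:
φ = hc/λ - KE_max

Calculate photon energy:
E_photon = hc/λ = 4.1466 eV

Therefore:
φ = 4.1466 - 1.527 = 2.62 eV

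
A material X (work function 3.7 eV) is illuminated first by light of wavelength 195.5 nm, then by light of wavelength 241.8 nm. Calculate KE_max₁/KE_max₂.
1.8507

Using Einstein's equation: KE_max = hc/λ - φ

For λ₁ = 195.5 nm:
E₁ = hc/λ₁ = 6.3419 eV
KE₁ = E₁ - φ = 6.3419 - 3.7 = 2.6419 eV

For λ₂ = 241.8 nm:
E₂ = hc/λ₂ = 5.1276 eV
KE₂ = E₂ - φ = 5.1276 - 3.7 = 1.4276 eV

Ratio: KE₁/KE₂ = 2.6419/1.4276 = 1.8507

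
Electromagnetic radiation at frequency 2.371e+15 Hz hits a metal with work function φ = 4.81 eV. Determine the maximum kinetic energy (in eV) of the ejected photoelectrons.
4.9957 eV

Using Einstein's photoelectric equation: KE_max = hf - φ

First, calculate the photon energy:
E_photon = hf = (6.626×10⁻³⁴ J·s)(2.371e+15 Hz)
E_photon = 9.8057 eV

Then, the maximum kinetic energy:
KE_max = E_photon - φ = 9.8057 eV - 4.81 eV = 4.9957 eV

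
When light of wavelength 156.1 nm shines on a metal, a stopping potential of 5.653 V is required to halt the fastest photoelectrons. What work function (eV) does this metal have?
2.29 eV

The stopping potential gives the maximum kinetic energy: KE_max = eV_s = 5.653 eV

From Einstein's photoelectric equation: KE_max = hc/λ - φ
Rearranging: φ = hc/λ - KE_max

Calculate photon energy:
E_photon = hc/λ = (6.626×10⁻³⁴ J·s)(3×10⁸ m/s) / (156.1×10⁻⁹ m) = 7.9426 eV

Therefore:
φ = 7.9426 - 5.653 = 2.29 eV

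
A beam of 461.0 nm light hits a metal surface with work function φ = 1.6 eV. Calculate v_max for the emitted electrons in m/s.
6.1906e+05 m/s

First, find the maximum kinetic energy:
E_photon = hc/λ = 2.6895 eV
KE_max = E_photon - φ = 2.6895 - 1.6 = 1.0895 eV

Convert to Joules: KE_max = 1.0895 × 1.602×10⁻¹⁹ J = 1.7455e-19 J

Then use KE = ½mv² to find velocity:
v = √(2·KE/m) = √(2 × 1.7455e-19 J / 9.109e-31 kg)
v = 6.1906e+05 m/s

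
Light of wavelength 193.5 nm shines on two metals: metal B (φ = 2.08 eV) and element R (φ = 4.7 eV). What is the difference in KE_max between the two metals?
2.6200 eV

Using KE_max = hc/λ - φ for each metal:

Photon energy: E = hc/λ = 6.4075 eV

For metal B (φ₁ = 2.08 eV):
KE₁ = E - φ₁ = 6.4075 - 2.08 = 4.3275 eV

For element R (φ₂ = 4.7 eV):
KE₂ = E - φ₂ = 6.4075 - 4.7 = 1.7075 eV

Difference:
ΔKE = KE₁ - KE₂ = 4.3275 - 1.7075 = 2.6200 eV

Note: The difference equals the difference in work functions: 4.7 - 2.08 = 2.62 eV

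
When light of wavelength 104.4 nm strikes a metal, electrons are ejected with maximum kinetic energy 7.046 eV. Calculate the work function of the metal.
4.83 eV

From Einstein's photoelectric equation: KE_max = hf - φ = hc/λ - φ

Rearranging for φ:
φ = hc/λ - KE_max

Calculate photon energy:
E_photon = hc/λ = 11.8759 eV

Therefore:
φ = 11.8759 - 7.046 = 4.83 eV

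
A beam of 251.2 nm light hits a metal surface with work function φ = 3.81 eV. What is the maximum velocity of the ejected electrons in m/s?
6.2926e+05 m/s

First, find the maximum kinetic energy:
E_photon = hc/λ = 4.9357 eV
KE_max = E_photon - φ = 4.9357 - 3.81 = 1.1257 eV

Convert to Joules: KE_max = 1.1257 × 1.602×10⁻¹⁹ J = 1.8035e-19 J

Then use KE = ½mv² to find velocity:
v = √(2·KE/m) = √(2 × 1.8035e-19 J / 9.109e-31 kg)
v = 6.2926e+05 m/s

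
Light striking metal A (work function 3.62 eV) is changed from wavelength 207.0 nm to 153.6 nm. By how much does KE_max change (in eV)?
2.0823 eV

Using Einstein's equation: KE_max = hc/λ - φ

For λ₁ = 207.0 nm:
KE₁ = hc/λ₁ - φ = 5.9896 - 3.62 = 2.3696 eV

For λ₂ = 153.6 nm:
KE₂ = hc/λ₂ - φ = 8.0719 - 3.62 = 4.4519 eV

Change in KE:
ΔKE = KE₂ - KE₁ = 4.4519 - 2.3696 = 2.0823 eV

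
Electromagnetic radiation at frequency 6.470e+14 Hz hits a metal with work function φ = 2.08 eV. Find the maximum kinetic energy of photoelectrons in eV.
0.5958 eV

Using Einstein's photoelectric equation: KE_max = hf - φ

First, calculate the photon energy:
E_photon = hf = (6.626×10⁻³⁴ J·s)(6.470e+14 Hz)
E_photon = 2.6758 eV

Then, the maximum kinetic energy:
KE_max = E_photon - φ = 2.6758 eV - 2.08 eV = 0.5958 eV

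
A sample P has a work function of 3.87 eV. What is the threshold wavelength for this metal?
320.37 nm

The threshold wavelength is when the photon energy equals the work function:
hc/λ₀ = φ

Solving for λ₀:
λ₀ = hc/φ = (6.626×10⁻³⁴ J·s)(3×10⁸ m/s) / (3.87 eV × 1.602×10⁻¹⁹ J/eV)
λ₀ = 320.37 nm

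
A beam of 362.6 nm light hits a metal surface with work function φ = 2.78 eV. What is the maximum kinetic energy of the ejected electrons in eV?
0.6393 eV

Using Einstein's photoelectric equation: KE_max = hf - φ = hc/λ - φ

First, calculate the photon energy:
E_photon = hc/λ = (6.626×10⁻³⁴ J·s)(3×10⁸ m/s) / (362.6×10⁻⁹ m)
E_photon = 3.4193 eV

Then, the maximum kinetic energy:
KE_max = E_photon - φ = 3.4193 eV - 2.78 eV = 0.6393 eV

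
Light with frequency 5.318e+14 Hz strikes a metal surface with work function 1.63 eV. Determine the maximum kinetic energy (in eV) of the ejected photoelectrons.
0.5693 eV

Using Einstein's photoelectric equation: KE_max = hf - φ

First, calculate the photon energy:
E_photon = hf = (6.626×10⁻³⁴ J·s)(5.318e+14 Hz)
E_photon = 2.1993 eV

Then, the maximum kinetic energy:
KE_max = E_photon - φ = 2.1993 eV - 1.63 eV = 0.5693 eV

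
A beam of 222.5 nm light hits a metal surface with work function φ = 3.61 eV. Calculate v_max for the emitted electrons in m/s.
8.3083e+05 m/s

First, find the maximum kinetic energy:
E_photon = hc/λ = 5.5723 eV
KE_max = E_photon - φ = 5.5723 - 3.61 = 1.9623 eV

Convert to Joules: KE_max = 1.9623 × 1.602×10⁻¹⁹ J = 3.1440e-19 J

Then use KE = ½mv² to find velocity:
v = √(2·KE/m) = √(2 × 3.1440e-19 J / 9.109e-31 kg)
v = 8.3083e+05 m/s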